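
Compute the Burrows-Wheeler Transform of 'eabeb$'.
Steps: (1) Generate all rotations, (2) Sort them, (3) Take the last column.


Rotations (sorted):
  0: $eabeb -> last char: b
  1: abeb$e -> last char: e
  2: b$eabe -> last char: e
  3: beb$ea -> last char: a
  4: eabeb$ -> last char: $
  5: eb$eab -> last char: b


BWT = beea$b


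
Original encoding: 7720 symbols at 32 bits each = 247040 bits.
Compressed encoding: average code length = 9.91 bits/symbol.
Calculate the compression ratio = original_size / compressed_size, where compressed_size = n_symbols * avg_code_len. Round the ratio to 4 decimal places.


original_size = n_symbols * orig_bits = 7720 * 32 = 247040 bits
compressed_size = n_symbols * avg_code_len = 7720 * 9.91 = 76505.2 bits
ratio = original_size / compressed_size = 247040 / 76505.2 = 3.2291

Compression ratio = 3.2291


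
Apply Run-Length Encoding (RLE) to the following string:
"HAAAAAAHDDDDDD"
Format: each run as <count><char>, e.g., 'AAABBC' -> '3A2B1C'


Scanning runs left to right:
  i=0: run of 'H' x 1 -> '1H'
  i=1: run of 'A' x 6 -> '6A'
  i=7: run of 'H' x 1 -> '1H'
  i=8: run of 'D' x 6 -> '6D'

RLE = 1H6A1H6D


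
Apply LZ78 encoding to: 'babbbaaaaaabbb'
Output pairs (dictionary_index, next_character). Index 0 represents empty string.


LZ78 encoding steps:
Dictionary: {0: ''}
Step 1: w='' (idx 0), next='b' -> output (0, 'b'), add 'b' as idx 1
Step 2: w='' (idx 0), next='a' -> output (0, 'a'), add 'a' as idx 2
Step 3: w='b' (idx 1), next='b' -> output (1, 'b'), add 'bb' as idx 3
Step 4: w='b' (idx 1), next='a' -> output (1, 'a'), add 'ba' as idx 4
Step 5: w='a' (idx 2), next='a' -> output (2, 'a'), add 'aa' as idx 5
Step 6: w='aa' (idx 5), next='a' -> output (5, 'a'), add 'aaa' as idx 6
Step 7: w='bb' (idx 3), next='b' -> output (3, 'b'), add 'bbb' as idx 7


Encoded: [(0, 'b'), (0, 'a'), (1, 'b'), (1, 'a'), (2, 'a'), (5, 'a'), (3, 'b')]


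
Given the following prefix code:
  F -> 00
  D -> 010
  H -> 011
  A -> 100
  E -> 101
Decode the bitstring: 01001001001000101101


Decoding step by step:
Bits 010 -> D
Bits 010 -> D
Bits 010 -> D
Bits 010 -> D
Bits 00 -> F
Bits 101 -> E
Bits 101 -> E


Decoded message: DDDDFEE


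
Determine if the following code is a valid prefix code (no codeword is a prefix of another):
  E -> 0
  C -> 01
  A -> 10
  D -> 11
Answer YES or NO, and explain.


Checking each pair (does one codeword prefix another?):
  E='0' vs C='01': prefix -- VIOLATION

NO -- this is NOT a valid prefix code. E (0) is a prefix of C (01).


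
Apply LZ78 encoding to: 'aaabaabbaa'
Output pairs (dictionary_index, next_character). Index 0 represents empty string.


LZ78 encoding steps:
Dictionary: {0: ''}
Step 1: w='' (idx 0), next='a' -> output (0, 'a'), add 'a' as idx 1
Step 2: w='a' (idx 1), next='a' -> output (1, 'a'), add 'aa' as idx 2
Step 3: w='' (idx 0), next='b' -> output (0, 'b'), add 'b' as idx 3
Step 4: w='aa' (idx 2), next='b' -> output (2, 'b'), add 'aab' as idx 4
Step 5: w='b' (idx 3), next='a' -> output (3, 'a'), add 'ba' as idx 5
Step 6: w='a' (idx 1), end of input -> output (1, '')


Encoded: [(0, 'a'), (1, 'a'), (0, 'b'), (2, 'b'), (3, 'a'), (1, '')]


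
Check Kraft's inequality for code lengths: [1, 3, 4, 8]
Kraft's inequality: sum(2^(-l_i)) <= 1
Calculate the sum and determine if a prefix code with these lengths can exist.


Sum = 2^(-1) + 2^(-3) + 2^(-4) + 2^(-8)
    = 0.5 + 0.125 + 0.0625 + 0.00390625
    = 177/256 = 0.69140625
Since 0.69140625 <= 1, Kraft's inequality IS satisfied.
A prefix code with these lengths CAN exist.

Kraft sum = 0.69140625. Satisfied.


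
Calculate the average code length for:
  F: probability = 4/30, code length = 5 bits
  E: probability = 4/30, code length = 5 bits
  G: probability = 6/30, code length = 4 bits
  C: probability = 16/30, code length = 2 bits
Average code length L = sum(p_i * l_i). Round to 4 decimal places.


Weighted contributions p_i * l_i:
  F: (4/30) * 5 = 20/30
  E: (4/30) * 5 = 20/30
  G: (6/30) * 4 = 24/30
  C: (16/30) * 2 = 32/30
Sum = (20 + 20 + 24 + 32)/30 = 96/30

L = 96/30 = 3.2000 bits/symbol


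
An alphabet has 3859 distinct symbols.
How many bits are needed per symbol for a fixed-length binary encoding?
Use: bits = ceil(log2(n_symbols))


log2(3859) = 11.914
Bracket: 2^11 = 2048 < 3859 <= 2^12 = 4096
So ceil(log2(3859)) = 12

bits = ceil(log2(3859)) = ceil(11.914) = 12 bits


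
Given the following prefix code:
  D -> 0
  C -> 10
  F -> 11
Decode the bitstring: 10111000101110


Decoding step by step:
Bits 10 -> C
Bits 11 -> F
Bits 10 -> C
Bits 0 -> D
Bits 0 -> D
Bits 10 -> C
Bits 11 -> F
Bits 10 -> C


Decoded message: CFCDDCFC


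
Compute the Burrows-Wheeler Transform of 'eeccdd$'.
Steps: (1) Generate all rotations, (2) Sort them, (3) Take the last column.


Rotations (sorted):
  0: $eeccdd -> last char: d
  1: ccdd$ee -> last char: e
  2: cdd$eec -> last char: c
  3: d$eeccd -> last char: d
  4: dd$eecc -> last char: c
  5: eccdd$e -> last char: e
  6: eeccdd$ -> last char: $


BWT = decdce$


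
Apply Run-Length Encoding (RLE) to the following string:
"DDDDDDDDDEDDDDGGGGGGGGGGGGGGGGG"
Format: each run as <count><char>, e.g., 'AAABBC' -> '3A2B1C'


Scanning runs left to right:
  i=0: run of 'D' x 9 -> '9D'
  i=9: run of 'E' x 1 -> '1E'
  i=10: run of 'D' x 4 -> '4D'
  i=14: run of 'G' x 17 -> '17G'

RLE = 9D1E4D17G


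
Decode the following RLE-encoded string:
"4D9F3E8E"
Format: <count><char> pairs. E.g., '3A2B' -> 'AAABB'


Expanding each <count><char> pair:
  4D -> 'DDDD'
  9F -> 'FFFFFFFFF'
  3E -> 'EEE'
  8E -> 'EEEEEEEE'

Decoded = DDDDFFFFFFFFFEEEEEEEEEEE


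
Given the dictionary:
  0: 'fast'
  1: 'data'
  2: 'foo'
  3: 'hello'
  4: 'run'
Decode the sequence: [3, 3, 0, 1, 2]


Look up each index in the dictionary:
  3 -> 'hello'
  3 -> 'hello'
  0 -> 'fast'
  1 -> 'data'
  2 -> 'foo'

Decoded: "hello hello fast data foo"


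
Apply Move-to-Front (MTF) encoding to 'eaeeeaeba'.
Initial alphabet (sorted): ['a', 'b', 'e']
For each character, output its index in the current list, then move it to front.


MTF encoding:
'e': index 2 in ['a', 'b', 'e'] -> ['e', 'a', 'b']
'a': index 1 in ['e', 'a', 'b'] -> ['a', 'e', 'b']
'e': index 1 in ['a', 'e', 'b'] -> ['e', 'a', 'b']
'e': index 0 in ['e', 'a', 'b'] -> ['e', 'a', 'b']
'e': index 0 in ['e', 'a', 'b'] -> ['e', 'a', 'b']
'a': index 1 in ['e', 'a', 'b'] -> ['a', 'e', 'b']
'e': index 1 in ['a', 'e', 'b'] -> ['e', 'a', 'b']
'b': index 2 in ['e', 'a', 'b'] -> ['b', 'e', 'a']
'a': index 2 in ['b', 'e', 'a'] -> ['a', 'b', 'e']


Output: [2, 1, 1, 0, 0, 1, 1, 2, 2]


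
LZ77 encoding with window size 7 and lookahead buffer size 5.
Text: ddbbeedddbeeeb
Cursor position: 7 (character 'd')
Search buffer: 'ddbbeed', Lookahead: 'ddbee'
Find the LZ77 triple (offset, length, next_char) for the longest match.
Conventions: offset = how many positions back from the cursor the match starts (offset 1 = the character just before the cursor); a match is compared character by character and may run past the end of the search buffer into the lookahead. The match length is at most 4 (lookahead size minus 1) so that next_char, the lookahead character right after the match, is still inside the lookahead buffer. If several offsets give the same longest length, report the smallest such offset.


Try each offset into the search buffer:
  offset=1 (pos 6, char 'd'): match length 2
  offset=2 (pos 5, char 'e'): match length 0
  offset=3 (pos 4, char 'e'): match length 0
  offset=4 (pos 3, char 'b'): match length 0
  offset=5 (pos 2, char 'b'): match length 0
  offset=6 (pos 1, char 'd'): match length 1
  offset=7 (pos 0, char 'd'): match length 3
Longest match has length 3 at offset 7.
next_char = character at position 7 + 3 = 10 -> 'e'

Best match: offset=7, length=3 (matching 'ddb' starting at position 0)
LZ77 triple: (7, 3, 'e')


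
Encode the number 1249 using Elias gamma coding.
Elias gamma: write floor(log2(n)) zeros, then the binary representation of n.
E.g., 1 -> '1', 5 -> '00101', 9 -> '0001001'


num_bits = floor(log2(1249)) + 1 = 11
leading_zeros = num_bits - 1 = 10
binary(1249) = 10011100001

Elias gamma(1249) = '0000000000' + '10011100001' = 000000000010011100001 (21 bits)


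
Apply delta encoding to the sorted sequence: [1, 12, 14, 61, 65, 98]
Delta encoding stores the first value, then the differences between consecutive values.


First value: 1
Deltas:
  12 - 1 = 11
  14 - 12 = 2
  61 - 14 = 47
  65 - 61 = 4
  98 - 65 = 33


Delta encoded: [1, 11, 2, 47, 4, 33]


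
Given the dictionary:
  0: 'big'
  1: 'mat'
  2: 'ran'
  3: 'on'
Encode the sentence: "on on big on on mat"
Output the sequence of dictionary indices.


Look up each word in the dictionary:
  'on' -> 3
  'on' -> 3
  'big' -> 0
  'on' -> 3
  'on' -> 3
  'mat' -> 1

Encoded: [3, 3, 0, 3, 3, 1]


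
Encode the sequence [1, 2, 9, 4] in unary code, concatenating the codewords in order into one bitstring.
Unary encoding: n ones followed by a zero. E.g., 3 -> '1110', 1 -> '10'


Encode each number as n ones followed by a terminating 0:
  1 -> 10 (2 bits)
  2 -> 110 (3 bits)
  9 -> 1111111110 (10 bits)
  4 -> 11110 (5 bits)
Total length = 2 + 3 + 10 + 5 = 20 bits.

Unary([1, 2, 9, 4]) = 10110111111111011110 (20 bits)


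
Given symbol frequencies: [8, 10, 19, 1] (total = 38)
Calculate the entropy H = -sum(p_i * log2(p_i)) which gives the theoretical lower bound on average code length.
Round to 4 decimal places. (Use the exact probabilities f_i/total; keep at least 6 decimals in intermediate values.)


Per-symbol terms -p_i * log2(p_i) with p_i = f_i/38:
  p = 8/38 = 0.210526: log2(p) = -2.247928, -p*log2(p) = 0.473248
  p = 10/38 = 0.263158: log2(p) = -1.925999, -p*log2(p) = 0.506842
  p = 19/38 = 0.500000: log2(p) = -1.000000, -p*log2(p) = 0.500000
  p = 1/38 = 0.026316: log2(p) = -5.247928, -p*log2(p) = 0.138103
H = 0.473248 + 0.506842 + 0.500000 + 0.138103 = 1.618193

H = 1.6182 bits/symbol


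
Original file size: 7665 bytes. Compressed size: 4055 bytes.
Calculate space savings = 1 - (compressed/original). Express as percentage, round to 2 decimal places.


ratio = compressed/original = 4055/7665 = 0.529028
savings = 1 - ratio = 1 - 0.529028 = 0.470972
as a percentage: 0.470972 * 100 = 47.1%

Space savings = 1 - 4055/7665 = 47.1%


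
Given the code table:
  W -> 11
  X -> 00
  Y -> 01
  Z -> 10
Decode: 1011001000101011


Decoding:
10 -> Z
11 -> W
00 -> X
10 -> Z
00 -> X
10 -> Z
10 -> Z
11 -> W


Result: ZWXZXZZW


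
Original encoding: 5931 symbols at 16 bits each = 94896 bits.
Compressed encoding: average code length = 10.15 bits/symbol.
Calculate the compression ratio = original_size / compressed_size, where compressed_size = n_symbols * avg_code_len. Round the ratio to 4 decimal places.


original_size = n_symbols * orig_bits = 5931 * 16 = 94896 bits
compressed_size = n_symbols * avg_code_len = 5931 * 10.15 = 60199.65 bits
ratio = original_size / compressed_size = 94896 / 60199.65 = 1.5764

Compression ratio = 1.5764


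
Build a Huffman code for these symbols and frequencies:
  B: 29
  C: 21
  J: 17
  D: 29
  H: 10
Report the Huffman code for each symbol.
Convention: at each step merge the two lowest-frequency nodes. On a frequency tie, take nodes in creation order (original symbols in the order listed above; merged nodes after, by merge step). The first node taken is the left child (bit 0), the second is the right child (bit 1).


Huffman tree construction:
Step 1: Merge H(10) + J(17) = 27
Step 2: Merge C(21) + (H+J)(27) = 48
Step 3: Merge B(29) + D(29) = 58
Step 4: Merge (C+(H+J))(48) + (B+D)(58) = 106
Read each symbol's code off the tree from the root (left child = 0, right child = 1).

Codes:
  B: 10 (length 2)
  C: 00 (length 2)
  J: 011 (length 3)
  D: 11 (length 2)
  H: 010 (length 3)
Average code length: 239/106 = 2.2547 bits/symbol


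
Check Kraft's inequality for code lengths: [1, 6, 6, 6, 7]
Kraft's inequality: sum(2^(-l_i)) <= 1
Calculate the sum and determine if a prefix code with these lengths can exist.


Sum = 2^(-1) + 2^(-6) + 2^(-6) + 2^(-6) + 2^(-7)
    = 0.5 + 0.015625 + 0.015625 + 0.015625 + 0.0078125
    = 71/128 = 0.5546875
Since 0.5546875 <= 1, Kraft's inequality IS satisfied.
A prefix code with these lengths CAN exist.

Kraft sum = 0.5546875. Satisfied.


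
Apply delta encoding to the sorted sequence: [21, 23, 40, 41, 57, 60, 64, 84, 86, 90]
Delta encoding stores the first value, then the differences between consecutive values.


First value: 21
Deltas:
  23 - 21 = 2
  40 - 23 = 17
  41 - 40 = 1
  57 - 41 = 16
  60 - 57 = 3
  64 - 60 = 4
  84 - 64 = 20
  86 - 84 = 2
  90 - 86 = 4


Delta encoded: [21, 2, 17, 1, 16, 3, 4, 20, 2, 4]


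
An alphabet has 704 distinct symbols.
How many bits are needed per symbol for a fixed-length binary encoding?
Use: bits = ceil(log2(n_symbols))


log2(704) = 9.4594
Bracket: 2^9 = 512 < 704 <= 2^10 = 1024
So ceil(log2(704)) = 10

bits = ceil(log2(704)) = ceil(9.4594) = 10 bits


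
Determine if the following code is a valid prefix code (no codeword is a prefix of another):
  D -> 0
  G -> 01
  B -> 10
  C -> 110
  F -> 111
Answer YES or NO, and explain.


Checking each pair (does one codeword prefix another?):
  D='0' vs G='01': prefix -- VIOLATION

NO -- this is NOT a valid prefix code. D (0) is a prefix of G (01).


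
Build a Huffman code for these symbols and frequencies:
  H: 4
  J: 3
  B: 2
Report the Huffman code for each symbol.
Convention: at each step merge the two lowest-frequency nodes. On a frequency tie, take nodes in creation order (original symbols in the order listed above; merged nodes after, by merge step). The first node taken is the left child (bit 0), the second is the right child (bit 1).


Huffman tree construction:
Step 1: Merge B(2) + J(3) = 5
Step 2: Merge H(4) + (B+J)(5) = 9
Read each symbol's code off the tree from the root (left child = 0, right child = 1).

Codes:
  H: 0 (length 1)
  J: 11 (length 2)
  B: 10 (length 2)
Average code length: 14/9 = 1.5556 bits/symbol


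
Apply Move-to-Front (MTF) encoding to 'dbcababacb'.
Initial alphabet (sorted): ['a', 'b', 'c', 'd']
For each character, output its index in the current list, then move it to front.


MTF encoding:
'd': index 3 in ['a', 'b', 'c', 'd'] -> ['d', 'a', 'b', 'c']
'b': index 2 in ['d', 'a', 'b', 'c'] -> ['b', 'd', 'a', 'c']
'c': index 3 in ['b', 'd', 'a', 'c'] -> ['c', 'b', 'd', 'a']
'a': index 3 in ['c', 'b', 'd', 'a'] -> ['a', 'c', 'b', 'd']
'b': index 2 in ['a', 'c', 'b', 'd'] -> ['b', 'a', 'c', 'd']
'a': index 1 in ['b', 'a', 'c', 'd'] -> ['a', 'b', 'c', 'd']
'b': index 1 in ['a', 'b', 'c', 'd'] -> ['b', 'a', 'c', 'd']
'a': index 1 in ['b', 'a', 'c', 'd'] -> ['a', 'b', 'c', 'd']
'c': index 2 in ['a', 'b', 'c', 'd'] -> ['c', 'a', 'b', 'd']
'b': index 2 in ['c', 'a', 'b', 'd'] -> ['b', 'c', 'a', 'd']


Output: [3, 2, 3, 3, 2, 1, 1, 1, 2, 2]


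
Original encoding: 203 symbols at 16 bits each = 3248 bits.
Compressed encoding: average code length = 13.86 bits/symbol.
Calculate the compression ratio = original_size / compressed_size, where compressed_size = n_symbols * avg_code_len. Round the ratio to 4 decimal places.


original_size = n_symbols * orig_bits = 203 * 16 = 3248 bits
compressed_size = n_symbols * avg_code_len = 203 * 13.86 = 2813.58 bits
ratio = original_size / compressed_size = 3248 / 2813.58 = 1.1544

Compression ratio = 1.1544


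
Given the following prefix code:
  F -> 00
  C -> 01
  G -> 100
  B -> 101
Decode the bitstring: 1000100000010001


Decoding step by step:
Bits 100 -> G
Bits 01 -> C
Bits 00 -> F
Bits 00 -> F
Bits 00 -> F
Bits 100 -> G
Bits 01 -> C


Decoded message: GCFFFGC


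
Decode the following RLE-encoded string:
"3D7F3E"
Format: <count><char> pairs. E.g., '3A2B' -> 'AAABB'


Expanding each <count><char> pair:
  3D -> 'DDD'
  7F -> 'FFFFFFF'
  3E -> 'EEE'

Decoded = DDDFFFFFFFEEE


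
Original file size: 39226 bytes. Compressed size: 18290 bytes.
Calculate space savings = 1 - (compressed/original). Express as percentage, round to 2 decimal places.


ratio = compressed/original = 18290/39226 = 0.466272
savings = 1 - ratio = 1 - 0.466272 = 0.533728
as a percentage: 0.533728 * 100 = 53.37%

Space savings = 1 - 18290/39226 = 53.37%


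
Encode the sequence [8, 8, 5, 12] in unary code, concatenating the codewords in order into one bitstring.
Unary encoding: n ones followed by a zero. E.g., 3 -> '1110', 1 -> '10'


Encode each number as n ones followed by a terminating 0:
  8 -> 111111110 (9 bits)
  8 -> 111111110 (9 bits)
  5 -> 111110 (6 bits)
  12 -> 1111111111110 (13 bits)
Total length = 9 + 9 + 6 + 13 = 37 bits.

Unary([8, 8, 5, 12]) = 1111111101111111101111101111111111110 (37 bits)


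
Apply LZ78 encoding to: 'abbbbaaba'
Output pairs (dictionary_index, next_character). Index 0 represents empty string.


LZ78 encoding steps:
Dictionary: {0: ''}
Step 1: w='' (idx 0), next='a' -> output (0, 'a'), add 'a' as idx 1
Step 2: w='' (idx 0), next='b' -> output (0, 'b'), add 'b' as idx 2
Step 3: w='b' (idx 2), next='b' -> output (2, 'b'), add 'bb' as idx 3
Step 4: w='b' (idx 2), next='a' -> output (2, 'a'), add 'ba' as idx 4
Step 5: w='a' (idx 1), next='b' -> output (1, 'b'), add 'ab' as idx 5
Step 6: w='a' (idx 1), end of input -> output (1, '')


Encoded: [(0, 'a'), (0, 'b'), (2, 'b'), (2, 'a'), (1, 'b'), (1, '')]


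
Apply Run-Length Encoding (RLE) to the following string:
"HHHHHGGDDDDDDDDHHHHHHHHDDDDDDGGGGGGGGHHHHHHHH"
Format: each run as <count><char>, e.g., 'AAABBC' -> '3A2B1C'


Scanning runs left to right:
  i=0: run of 'H' x 5 -> '5H'
  i=5: run of 'G' x 2 -> '2G'
  i=7: run of 'D' x 8 -> '8D'
  i=15: run of 'H' x 8 -> '8H'
  i=23: run of 'D' x 6 -> '6D'
  i=29: run of 'G' x 8 -> '8G'
  i=37: run of 'H' x 8 -> '8H'

RLE = 5H2G8D8H6D8G8H


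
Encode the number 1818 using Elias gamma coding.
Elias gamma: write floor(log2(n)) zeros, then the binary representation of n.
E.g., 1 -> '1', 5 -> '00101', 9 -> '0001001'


num_bits = floor(log2(1818)) + 1 = 11
leading_zeros = num_bits - 1 = 10
binary(1818) = 11100011010

Elias gamma(1818) = '0000000000' + '11100011010' = 000000000011100011010 (21 bits)


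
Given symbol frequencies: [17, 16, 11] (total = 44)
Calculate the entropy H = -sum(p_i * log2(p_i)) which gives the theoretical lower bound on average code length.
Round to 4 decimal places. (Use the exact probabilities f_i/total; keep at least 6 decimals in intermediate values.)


Per-symbol terms -p_i * log2(p_i) with p_i = f_i/44:
  p = 17/44 = 0.386364: log2(p) = -1.371969, -p*log2(p) = 0.530079
  p = 16/44 = 0.363636: log2(p) = -1.459432, -p*log2(p) = 0.530702
  p = 11/44 = 0.250000: log2(p) = -2.000000, -p*log2(p) = 0.500000
H = 0.530079 + 0.530702 + 0.500000 = 1.560781

H = 1.5608 bits/symbol


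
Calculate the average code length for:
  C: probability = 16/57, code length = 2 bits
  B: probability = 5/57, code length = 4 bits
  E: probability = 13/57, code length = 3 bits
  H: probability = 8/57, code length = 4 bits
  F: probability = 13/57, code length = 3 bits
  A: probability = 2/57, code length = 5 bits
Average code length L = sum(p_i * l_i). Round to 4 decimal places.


Weighted contributions p_i * l_i:
  C: (16/57) * 2 = 32/57
  B: (5/57) * 4 = 20/57
  E: (13/57) * 3 = 39/57
  H: (8/57) * 4 = 32/57
  F: (13/57) * 3 = 39/57
  A: (2/57) * 5 = 10/57
Sum = (32 + 20 + 39 + 32 + 39 + 10)/57 = 172/57

L = 172/57 = 3.0175 bits/symbol


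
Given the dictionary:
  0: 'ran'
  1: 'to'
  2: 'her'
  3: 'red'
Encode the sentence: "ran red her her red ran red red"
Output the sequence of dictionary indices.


Look up each word in the dictionary:
  'ran' -> 0
  'red' -> 3
  'her' -> 2
  'her' -> 2
  'red' -> 3
  'ran' -> 0
  'red' -> 3
  'red' -> 3

Encoded: [0, 3, 2, 2, 3, 0, 3, 3]


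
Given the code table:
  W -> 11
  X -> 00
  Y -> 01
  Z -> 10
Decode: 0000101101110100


Decoding:
00 -> X
00 -> X
10 -> Z
11 -> W
01 -> Y
11 -> W
01 -> Y
00 -> X


Result: XXZWYWYX


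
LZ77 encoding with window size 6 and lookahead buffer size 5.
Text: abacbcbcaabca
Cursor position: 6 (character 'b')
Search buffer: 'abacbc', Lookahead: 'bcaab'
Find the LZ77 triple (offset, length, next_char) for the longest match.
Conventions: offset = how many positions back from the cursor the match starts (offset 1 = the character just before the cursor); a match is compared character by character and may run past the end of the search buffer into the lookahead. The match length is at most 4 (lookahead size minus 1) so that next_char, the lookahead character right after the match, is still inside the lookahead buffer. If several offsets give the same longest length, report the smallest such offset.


Try each offset into the search buffer:
  offset=1 (pos 5, char 'c'): match length 0
  offset=2 (pos 4, char 'b'): match length 2
  offset=3 (pos 3, char 'c'): match length 0
  offset=4 (pos 2, char 'a'): match length 0
  offset=5 (pos 1, char 'b'): match length 1
  offset=6 (pos 0, char 'a'): match length 0
Longest match has length 2 at offset 2.
next_char = character at position 6 + 2 = 8 -> 'a'

Best match: offset=2, length=2 (matching 'bc' starting at position 4)
LZ77 triple: (2, 2, 'a')


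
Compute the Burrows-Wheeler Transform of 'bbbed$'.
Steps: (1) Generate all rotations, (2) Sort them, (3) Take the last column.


Rotations (sorted):
  0: $bbbed -> last char: d
  1: bbbed$ -> last char: $
  2: bbed$b -> last char: b
  3: bed$bb -> last char: b
  4: d$bbbe -> last char: e
  5: ed$bbb -> last char: b


BWT = d$bbeb


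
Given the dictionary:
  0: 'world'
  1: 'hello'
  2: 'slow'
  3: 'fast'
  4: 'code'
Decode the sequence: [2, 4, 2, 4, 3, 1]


Look up each index in the dictionary:
  2 -> 'slow'
  4 -> 'code'
  2 -> 'slow'
  4 -> 'code'
  3 -> 'fast'
  1 -> 'hello'

Decoded: "slow code slow code fast hello"


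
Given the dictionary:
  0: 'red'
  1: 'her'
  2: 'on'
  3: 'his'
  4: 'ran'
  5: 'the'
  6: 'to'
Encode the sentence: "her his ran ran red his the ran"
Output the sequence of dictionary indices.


Look up each word in the dictionary:
  'her' -> 1
  'his' -> 3
  'ran' -> 4
  'ran' -> 4
  'red' -> 0
  'his' -> 3
  'the' -> 5
  'ran' -> 4

Encoded: [1, 3, 4, 4, 0, 3, 5, 4]


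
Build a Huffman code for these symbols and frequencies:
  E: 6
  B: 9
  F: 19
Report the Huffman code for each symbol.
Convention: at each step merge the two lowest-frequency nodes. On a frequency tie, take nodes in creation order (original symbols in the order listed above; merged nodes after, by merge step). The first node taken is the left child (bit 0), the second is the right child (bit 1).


Huffman tree construction:
Step 1: Merge E(6) + B(9) = 15
Step 2: Merge (E+B)(15) + F(19) = 34
Read each symbol's code off the tree from the root (left child = 0, right child = 1).

Codes:
  E: 00 (length 2)
  B: 01 (length 2)
  F: 1 (length 1)
Average code length: 49/34 = 1.4412 bits/symbol


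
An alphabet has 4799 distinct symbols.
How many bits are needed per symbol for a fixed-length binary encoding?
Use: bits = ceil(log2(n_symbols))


log2(4799) = 12.2285
Bracket: 2^12 = 4096 < 4799 <= 2^13 = 8192
So ceil(log2(4799)) = 13

bits = ceil(log2(4799)) = ceil(12.2285) = 13 bits


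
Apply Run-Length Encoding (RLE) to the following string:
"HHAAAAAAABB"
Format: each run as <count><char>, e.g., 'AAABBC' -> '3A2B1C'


Scanning runs left to right:
  i=0: run of 'H' x 2 -> '2H'
  i=2: run of 'A' x 7 -> '7A'
  i=9: run of 'B' x 2 -> '2B'

RLE = 2H7A2B


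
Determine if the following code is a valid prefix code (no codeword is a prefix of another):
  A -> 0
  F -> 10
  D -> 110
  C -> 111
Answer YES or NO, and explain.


Checking each pair (does one codeword prefix another?):
  A='0' vs F='10': no prefix
  A='0' vs D='110': no prefix
  A='0' vs C='111': no prefix
  F='10' vs A='0': no prefix
  F='10' vs D='110': no prefix
  F='10' vs C='111': no prefix
  D='110' vs A='0': no prefix
  D='110' vs F='10': no prefix
  D='110' vs C='111': no prefix
  C='111' vs A='0': no prefix
  C='111' vs F='10': no prefix
  C='111' vs D='110': no prefix
No violation found over all pairs.

YES -- this is a valid prefix code. No codeword is a prefix of any other codeword.


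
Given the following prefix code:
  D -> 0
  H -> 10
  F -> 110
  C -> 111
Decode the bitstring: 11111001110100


Decoding step by step:
Bits 111 -> C
Bits 110 -> F
Bits 0 -> D
Bits 111 -> C
Bits 0 -> D
Bits 10 -> H
Bits 0 -> D


Decoded message: CFDCDHD


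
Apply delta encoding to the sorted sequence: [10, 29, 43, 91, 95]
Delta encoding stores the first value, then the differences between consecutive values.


First value: 10
Deltas:
  29 - 10 = 19
  43 - 29 = 14
  91 - 43 = 48
  95 - 91 = 4


Delta encoded: [10, 19, 14, 48, 4]


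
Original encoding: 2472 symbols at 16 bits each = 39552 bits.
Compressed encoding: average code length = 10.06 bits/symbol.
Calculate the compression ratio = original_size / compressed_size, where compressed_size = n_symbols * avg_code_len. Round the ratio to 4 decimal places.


original_size = n_symbols * orig_bits = 2472 * 16 = 39552 bits
compressed_size = n_symbols * avg_code_len = 2472 * 10.06 = 24868.32 bits
ratio = original_size / compressed_size = 39552 / 24868.32 = 1.5905

Compression ratio = 1.5905


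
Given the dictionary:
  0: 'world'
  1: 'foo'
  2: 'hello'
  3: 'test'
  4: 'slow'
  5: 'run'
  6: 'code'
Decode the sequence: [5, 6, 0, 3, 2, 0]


Look up each index in the dictionary:
  5 -> 'run'
  6 -> 'code'
  0 -> 'world'
  3 -> 'test'
  2 -> 'hello'
  0 -> 'world'

Decoded: "run code world test hello world"


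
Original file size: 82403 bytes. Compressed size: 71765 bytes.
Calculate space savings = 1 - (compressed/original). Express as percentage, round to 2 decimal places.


ratio = compressed/original = 71765/82403 = 0.870903
savings = 1 - ratio = 1 - 0.870903 = 0.129097
as a percentage: 0.129097 * 100 = 12.91%

Space savings = 1 - 71765/82403 = 12.91%


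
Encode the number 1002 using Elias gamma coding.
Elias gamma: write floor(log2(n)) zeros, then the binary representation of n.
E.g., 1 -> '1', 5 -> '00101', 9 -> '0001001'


num_bits = floor(log2(1002)) + 1 = 10
leading_zeros = num_bits - 1 = 9
binary(1002) = 1111101010

Elias gamma(1002) = '000000000' + '1111101010' = 0000000001111101010 (19 bits)


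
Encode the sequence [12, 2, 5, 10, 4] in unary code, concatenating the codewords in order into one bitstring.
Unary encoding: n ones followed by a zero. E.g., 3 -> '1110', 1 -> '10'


Encode each number as n ones followed by a terminating 0:
  12 -> 1111111111110 (13 bits)
  2 -> 110 (3 bits)
  5 -> 111110 (6 bits)
  10 -> 11111111110 (11 bits)
  4 -> 11110 (5 bits)
Total length = 13 + 3 + 6 + 11 + 5 = 38 bits.

Unary([12, 2, 5, 10, 4]) = 11111111111101101111101111111111011110 (38 bits)


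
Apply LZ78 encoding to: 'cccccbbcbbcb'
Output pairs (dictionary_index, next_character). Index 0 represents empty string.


LZ78 encoding steps:
Dictionary: {0: ''}
Step 1: w='' (idx 0), next='c' -> output (0, 'c'), add 'c' as idx 1
Step 2: w='c' (idx 1), next='c' -> output (1, 'c'), add 'cc' as idx 2
Step 3: w='cc' (idx 2), next='b' -> output (2, 'b'), add 'ccb' as idx 3
Step 4: w='' (idx 0), next='b' -> output (0, 'b'), add 'b' as idx 4
Step 5: w='c' (idx 1), next='b' -> output (1, 'b'), add 'cb' as idx 5
Step 6: w='b' (idx 4), next='c' -> output (4, 'c'), add 'bc' as idx 6
Step 7: w='b' (idx 4), end of input -> output (4, '')


Encoded: [(0, 'c'), (1, 'c'), (2, 'b'), (0, 'b'), (1, 'b'), (4, 'c'), (4, '')]


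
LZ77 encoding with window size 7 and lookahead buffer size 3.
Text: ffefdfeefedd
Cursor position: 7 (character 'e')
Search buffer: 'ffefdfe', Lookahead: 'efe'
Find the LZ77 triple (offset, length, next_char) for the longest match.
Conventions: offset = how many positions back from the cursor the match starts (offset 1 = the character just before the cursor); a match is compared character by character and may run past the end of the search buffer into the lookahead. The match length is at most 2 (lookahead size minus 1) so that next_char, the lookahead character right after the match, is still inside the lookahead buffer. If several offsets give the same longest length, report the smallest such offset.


Try each offset into the search buffer:
  offset=1 (pos 6, char 'e'): match length 1
  offset=2 (pos 5, char 'f'): match length 0
  offset=3 (pos 4, char 'd'): match length 0
  offset=4 (pos 3, char 'f'): match length 0
  offset=5 (pos 2, char 'e'): match length 2
  offset=6 (pos 1, char 'f'): match length 0
  offset=7 (pos 0, char 'f'): match length 0
Longest match has length 2 at offset 5.
next_char = character at position 7 + 2 = 9 -> 'e'

Best match: offset=5, length=2 (matching 'ef' starting at position 2)
LZ77 triple: (5, 2, 'e')


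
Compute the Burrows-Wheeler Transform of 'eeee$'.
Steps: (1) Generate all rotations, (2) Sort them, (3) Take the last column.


Rotations (sorted):
  0: $eeee -> last char: e
  1: e$eee -> last char: e
  2: ee$ee -> last char: e
  3: eee$e -> last char: e
  4: eeee$ -> last char: $


BWT = eeee$


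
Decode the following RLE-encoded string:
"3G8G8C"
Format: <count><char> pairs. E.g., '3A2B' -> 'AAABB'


Expanding each <count><char> pair:
  3G -> 'GGG'
  8G -> 'GGGGGGGG'
  8C -> 'CCCCCCCC'

Decoded = GGGGGGGGGGGCCCCCCCC


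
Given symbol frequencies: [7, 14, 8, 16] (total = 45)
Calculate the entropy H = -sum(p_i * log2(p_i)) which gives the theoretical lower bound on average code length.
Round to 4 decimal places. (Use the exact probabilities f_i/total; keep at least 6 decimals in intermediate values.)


Per-symbol terms -p_i * log2(p_i) with p_i = f_i/45:
  p = 7/45 = 0.155556: log2(p) = -2.684498, -p*log2(p) = 0.417589
  p = 14/45 = 0.311111: log2(p) = -1.684498, -p*log2(p) = 0.524066
  p = 8/45 = 0.177778: log2(p) = -2.491853, -p*log2(p) = 0.442996
  p = 16/45 = 0.355556: log2(p) = -1.491853, -p*log2(p) = 0.530437
H = 0.417589 + 0.524066 + 0.442996 + 0.530437 = 1.915088

H = 1.9151 bits/symbol


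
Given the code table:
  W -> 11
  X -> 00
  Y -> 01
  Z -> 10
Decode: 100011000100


Decoding:
10 -> Z
00 -> X
11 -> W
00 -> X
01 -> Y
00 -> X


Result: ZXWXYX


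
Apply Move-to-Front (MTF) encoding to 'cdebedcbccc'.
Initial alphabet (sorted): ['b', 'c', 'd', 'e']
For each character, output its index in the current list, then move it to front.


MTF encoding:
'c': index 1 in ['b', 'c', 'd', 'e'] -> ['c', 'b', 'd', 'e']
'd': index 2 in ['c', 'b', 'd', 'e'] -> ['d', 'c', 'b', 'e']
'e': index 3 in ['d', 'c', 'b', 'e'] -> ['e', 'd', 'c', 'b']
'b': index 3 in ['e', 'd', 'c', 'b'] -> ['b', 'e', 'd', 'c']
'e': index 1 in ['b', 'e', 'd', 'c'] -> ['e', 'b', 'd', 'c']
'd': index 2 in ['e', 'b', 'd', 'c'] -> ['d', 'e', 'b', 'c']
'c': index 3 in ['d', 'e', 'b', 'c'] -> ['c', 'd', 'e', 'b']
'b': index 3 in ['c', 'd', 'e', 'b'] -> ['b', 'c', 'd', 'e']
'c': index 1 in ['b', 'c', 'd', 'e'] -> ['c', 'b', 'd', 'e']
'c': index 0 in ['c', 'b', 'd', 'e'] -> ['c', 'b', 'd', 'e']
'c': index 0 in ['c', 'b', 'd', 'e'] -> ['c', 'b', 'd', 'e']


Output: [1, 2, 3, 3, 1, 2, 3, 3, 1, 0, 0]


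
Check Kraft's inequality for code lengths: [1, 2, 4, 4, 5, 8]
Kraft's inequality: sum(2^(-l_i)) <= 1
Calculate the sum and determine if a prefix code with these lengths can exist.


Sum = 2^(-1) + 2^(-2) + 2^(-4) + 2^(-4) + 2^(-5) + 2^(-8)
    = 0.5 + 0.25 + 0.0625 + 0.0625 + 0.03125 + 0.00390625
    = 233/256 = 0.91015625
Since 0.91015625 <= 1, Kraft's inequality IS satisfied.
A prefix code with these lengths CAN exist.

Kraft sum = 0.91015625. Satisfied.


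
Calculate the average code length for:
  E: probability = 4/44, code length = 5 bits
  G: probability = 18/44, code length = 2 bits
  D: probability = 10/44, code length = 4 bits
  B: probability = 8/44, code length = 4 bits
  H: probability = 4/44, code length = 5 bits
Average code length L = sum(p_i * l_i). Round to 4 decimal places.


Weighted contributions p_i * l_i:
  E: (4/44) * 5 = 20/44
  G: (18/44) * 2 = 36/44
  D: (10/44) * 4 = 40/44
  B: (8/44) * 4 = 32/44
  H: (4/44) * 5 = 20/44
Sum = (20 + 36 + 40 + 32 + 20)/44 = 148/44

L = 148/44 = 3.3636 bits/symbol


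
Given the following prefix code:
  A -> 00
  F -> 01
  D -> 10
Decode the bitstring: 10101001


Decoding step by step:
Bits 10 -> D
Bits 10 -> D
Bits 10 -> D
Bits 01 -> F


Decoded message: DDDF


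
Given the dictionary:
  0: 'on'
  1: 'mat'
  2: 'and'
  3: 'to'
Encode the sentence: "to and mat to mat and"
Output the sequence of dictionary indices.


Look up each word in the dictionary:
  'to' -> 3
  'and' -> 2
  'mat' -> 1
  'to' -> 3
  'mat' -> 1
  'and' -> 2

Encoded: [3, 2, 1, 3, 1, 2]


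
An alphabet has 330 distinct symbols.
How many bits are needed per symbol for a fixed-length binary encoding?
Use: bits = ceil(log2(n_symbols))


log2(330) = 8.3663
Bracket: 2^8 = 256 < 330 <= 2^9 = 512
So ceil(log2(330)) = 9

bits = ceil(log2(330)) = ceil(8.3663) = 9 bits


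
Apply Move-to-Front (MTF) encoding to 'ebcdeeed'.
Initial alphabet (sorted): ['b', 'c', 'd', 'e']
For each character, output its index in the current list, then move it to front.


MTF encoding:
'e': index 3 in ['b', 'c', 'd', 'e'] -> ['e', 'b', 'c', 'd']
'b': index 1 in ['e', 'b', 'c', 'd'] -> ['b', 'e', 'c', 'd']
'c': index 2 in ['b', 'e', 'c', 'd'] -> ['c', 'b', 'e', 'd']
'd': index 3 in ['c', 'b', 'e', 'd'] -> ['d', 'c', 'b', 'e']
'e': index 3 in ['d', 'c', 'b', 'e'] -> ['e', 'd', 'c', 'b']
'e': index 0 in ['e', 'd', 'c', 'b'] -> ['e', 'd', 'c', 'b']
'e': index 0 in ['e', 'd', 'c', 'b'] -> ['e', 'd', 'c', 'b']
'd': index 1 in ['e', 'd', 'c', 'b'] -> ['d', 'e', 'c', 'b']


Output: [3, 1, 2, 3, 3, 0, 0, 1]


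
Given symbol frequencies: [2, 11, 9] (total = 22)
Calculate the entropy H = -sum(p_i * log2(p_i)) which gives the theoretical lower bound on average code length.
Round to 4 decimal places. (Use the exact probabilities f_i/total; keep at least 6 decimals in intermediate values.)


Per-symbol terms -p_i * log2(p_i) with p_i = f_i/22:
  p = 2/22 = 0.090909: log2(p) = -3.459432, -p*log2(p) = 0.314494
  p = 11/22 = 0.500000: log2(p) = -1.000000, -p*log2(p) = 0.500000
  p = 9/22 = 0.409091: log2(p) = -1.289507, -p*log2(p) = 0.527525
H = 0.314494 + 0.500000 + 0.527525 = 1.342019

H = 1.342 bits/symbol


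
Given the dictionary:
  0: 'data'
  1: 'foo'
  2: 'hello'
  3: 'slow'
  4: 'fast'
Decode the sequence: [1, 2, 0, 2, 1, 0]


Look up each index in the dictionary:
  1 -> 'foo'
  2 -> 'hello'
  0 -> 'data'
  2 -> 'hello'
  1 -> 'foo'
  0 -> 'data'

Decoded: "foo hello data hello foo data"


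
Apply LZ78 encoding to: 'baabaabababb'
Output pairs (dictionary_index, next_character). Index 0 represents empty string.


LZ78 encoding steps:
Dictionary: {0: ''}
Step 1: w='' (idx 0), next='b' -> output (0, 'b'), add 'b' as idx 1
Step 2: w='' (idx 0), next='a' -> output (0, 'a'), add 'a' as idx 2
Step 3: w='a' (idx 2), next='b' -> output (2, 'b'), add 'ab' as idx 3
Step 4: w='a' (idx 2), next='a' -> output (2, 'a'), add 'aa' as idx 4
Step 5: w='b' (idx 1), next='a' -> output (1, 'a'), add 'ba' as idx 5
Step 6: w='ba' (idx 5), next='b' -> output (5, 'b'), add 'bab' as idx 6
Step 7: w='b' (idx 1), end of input -> output (1, '')


Encoded: [(0, 'b'), (0, 'a'), (2, 'b'), (2, 'a'), (1, 'a'), (5, 'b'), (1, '')]


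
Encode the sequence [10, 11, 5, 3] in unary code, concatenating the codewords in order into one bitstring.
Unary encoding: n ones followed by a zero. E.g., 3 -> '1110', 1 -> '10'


Encode each number as n ones followed by a terminating 0:
  10 -> 11111111110 (11 bits)
  11 -> 111111111110 (12 bits)
  5 -> 111110 (6 bits)
  3 -> 1110 (4 bits)
Total length = 11 + 12 + 6 + 4 = 33 bits.

Unary([10, 11, 5, 3]) = 111111111101111111111101111101110 (33 bits)


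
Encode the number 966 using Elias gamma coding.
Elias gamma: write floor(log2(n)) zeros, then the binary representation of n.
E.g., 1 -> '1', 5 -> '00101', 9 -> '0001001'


num_bits = floor(log2(966)) + 1 = 10
leading_zeros = num_bits - 1 = 9
binary(966) = 1111000110

Elias gamma(966) = '000000000' + '1111000110' = 0000000001111000110 (19 bits)


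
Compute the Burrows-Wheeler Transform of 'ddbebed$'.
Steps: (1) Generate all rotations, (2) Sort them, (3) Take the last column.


Rotations (sorted):
  0: $ddbebed -> last char: d
  1: bebed$dd -> last char: d
  2: bed$ddbe -> last char: e
  3: d$ddbebe -> last char: e
  4: dbebed$d -> last char: d
  5: ddbebed$ -> last char: $
  6: ebed$ddb -> last char: b
  7: ed$ddbeb -> last char: b


BWT = ddeed$bb


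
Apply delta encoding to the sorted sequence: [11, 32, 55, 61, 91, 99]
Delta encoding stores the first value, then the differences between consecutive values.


First value: 11
Deltas:
  32 - 11 = 21
  55 - 32 = 23
  61 - 55 = 6
  91 - 61 = 30
  99 - 91 = 8


Delta encoded: [11, 21, 23, 6, 30, 8]


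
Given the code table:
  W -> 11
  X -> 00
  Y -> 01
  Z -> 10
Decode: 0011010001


Decoding:
00 -> X
11 -> W
01 -> Y
00 -> X
01 -> Y


Result: XWYXY


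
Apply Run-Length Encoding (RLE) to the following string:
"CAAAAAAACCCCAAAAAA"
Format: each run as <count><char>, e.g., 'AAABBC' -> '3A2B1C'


Scanning runs left to right:
  i=0: run of 'C' x 1 -> '1C'
  i=1: run of 'A' x 7 -> '7A'
  i=8: run of 'C' x 4 -> '4C'
  i=12: run of 'A' x 6 -> '6A'

RLE = 1C7A4C6A


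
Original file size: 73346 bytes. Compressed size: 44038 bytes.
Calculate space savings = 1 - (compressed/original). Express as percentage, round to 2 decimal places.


ratio = compressed/original = 44038/73346 = 0.600414
savings = 1 - ratio = 1 - 0.600414 = 0.399586
as a percentage: 0.399586 * 100 = 39.96%

Space savings = 1 - 44038/73346 = 39.96%


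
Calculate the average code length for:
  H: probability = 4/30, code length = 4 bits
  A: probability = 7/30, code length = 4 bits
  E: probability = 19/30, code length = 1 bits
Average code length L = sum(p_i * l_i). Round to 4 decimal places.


Weighted contributions p_i * l_i:
  H: (4/30) * 4 = 16/30
  A: (7/30) * 4 = 28/30
  E: (19/30) * 1 = 19/30
Sum = (16 + 28 + 19)/30 = 63/30

L = 63/30 = 2.1000 bits/symbol


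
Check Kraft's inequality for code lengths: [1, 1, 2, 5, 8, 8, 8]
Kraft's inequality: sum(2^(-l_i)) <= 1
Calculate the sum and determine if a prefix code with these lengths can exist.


Sum = 2^(-1) + 2^(-1) + 2^(-2) + 2^(-5) + 2^(-8) + 2^(-8) + 2^(-8)
    = 0.5 + 0.5 + 0.25 + 0.03125 + 0.00390625 + 0.00390625 + 0.00390625
    = 331/256 = 1.29296875
Since 1.29296875 > 1, Kraft's inequality is NOT satisfied.
A prefix code with these lengths CANNOT exist.

Kraft sum = 1.29296875. Not satisfied.


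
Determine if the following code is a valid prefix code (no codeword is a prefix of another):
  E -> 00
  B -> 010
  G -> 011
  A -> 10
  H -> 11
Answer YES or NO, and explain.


Checking each pair (does one codeword prefix another?):
  E='00' vs B='010': no prefix
  E='00' vs G='011': no prefix
  E='00' vs A='10': no prefix
  E='00' vs H='11': no prefix
  B='010' vs E='00': no prefix
  B='010' vs G='011': no prefix
  B='010' vs A='10': no prefix
  B='010' vs H='11': no prefix
  G='011' vs E='00': no prefix
  G='011' vs B='010': no prefix
  G='011' vs A='10': no prefix
  G='011' vs H='11': no prefix
  A='10' vs E='00': no prefix
  A='10' vs B='010': no prefix
  A='10' vs G='011': no prefix
  A='10' vs H='11': no prefix
  H='11' vs E='00': no prefix
  H='11' vs B='010': no prefix
  H='11' vs G='011': no prefix
  H='11' vs A='10': no prefix
No violation found over all pairs.

YES -- this is a valid prefix code. No codeword is a prefix of any other codeword.


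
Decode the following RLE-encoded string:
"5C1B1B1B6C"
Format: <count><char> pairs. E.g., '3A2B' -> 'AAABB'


Expanding each <count><char> pair:
  5C -> 'CCCCC'
  1B -> 'B'
  1B -> 'B'
  1B -> 'B'
  6C -> 'CCCCCC'

Decoded = CCCCCBBBCCCCCC


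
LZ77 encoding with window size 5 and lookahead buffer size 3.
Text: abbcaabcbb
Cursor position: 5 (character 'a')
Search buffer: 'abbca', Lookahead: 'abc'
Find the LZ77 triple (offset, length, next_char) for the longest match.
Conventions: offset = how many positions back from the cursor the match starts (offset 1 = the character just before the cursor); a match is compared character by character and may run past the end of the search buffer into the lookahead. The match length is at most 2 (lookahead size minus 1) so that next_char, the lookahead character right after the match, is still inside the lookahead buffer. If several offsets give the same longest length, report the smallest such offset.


Try each offset into the search buffer:
  offset=1 (pos 4, char 'a'): match length 1
  offset=2 (pos 3, char 'c'): match length 0
  offset=3 (pos 2, char 'b'): match length 0
  offset=4 (pos 1, char 'b'): match length 0
  offset=5 (pos 0, char 'a'): match length 2
Longest match has length 2 at offset 5.
next_char = character at position 5 + 2 = 7 -> 'c'

Best match: offset=5, length=2 (matching 'ab' starting at position 0)
LZ77 triple: (5, 2, 'c')
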